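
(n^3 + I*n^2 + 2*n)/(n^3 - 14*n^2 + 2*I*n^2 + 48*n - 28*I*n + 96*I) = n*(n - I)/(n^2 - 14*n + 48)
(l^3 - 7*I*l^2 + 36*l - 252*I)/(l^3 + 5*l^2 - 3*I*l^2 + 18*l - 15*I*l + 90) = (l^2 - I*l + 42)/(l^2 + l*(5 + 3*I) + 15*I)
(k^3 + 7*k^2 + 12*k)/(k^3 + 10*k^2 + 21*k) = (k + 4)/(k + 7)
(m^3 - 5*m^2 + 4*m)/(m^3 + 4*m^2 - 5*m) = (m - 4)/(m + 5)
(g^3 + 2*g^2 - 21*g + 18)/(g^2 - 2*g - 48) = (g^2 - 4*g + 3)/(g - 8)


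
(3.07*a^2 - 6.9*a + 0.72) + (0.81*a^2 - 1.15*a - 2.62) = 3.88*a^2 - 8.05*a - 1.9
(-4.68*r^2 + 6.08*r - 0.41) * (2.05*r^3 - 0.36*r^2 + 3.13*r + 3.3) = -9.594*r^5 + 14.1488*r^4 - 17.6777*r^3 + 3.734*r^2 + 18.7807*r - 1.353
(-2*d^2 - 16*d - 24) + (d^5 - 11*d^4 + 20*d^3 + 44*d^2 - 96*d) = d^5 - 11*d^4 + 20*d^3 + 42*d^2 - 112*d - 24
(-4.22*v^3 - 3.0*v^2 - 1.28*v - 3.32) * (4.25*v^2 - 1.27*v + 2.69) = -17.935*v^5 - 7.3906*v^4 - 12.9818*v^3 - 20.5544*v^2 + 0.7732*v - 8.9308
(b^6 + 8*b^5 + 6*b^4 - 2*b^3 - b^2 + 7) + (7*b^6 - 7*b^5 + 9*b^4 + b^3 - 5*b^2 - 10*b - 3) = 8*b^6 + b^5 + 15*b^4 - b^3 - 6*b^2 - 10*b + 4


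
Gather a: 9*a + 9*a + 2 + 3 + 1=18*a + 6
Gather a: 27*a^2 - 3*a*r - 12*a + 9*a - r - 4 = 27*a^2 + a*(-3*r - 3) - r - 4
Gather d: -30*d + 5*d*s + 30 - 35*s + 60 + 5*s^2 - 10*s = d*(5*s - 30) + 5*s^2 - 45*s + 90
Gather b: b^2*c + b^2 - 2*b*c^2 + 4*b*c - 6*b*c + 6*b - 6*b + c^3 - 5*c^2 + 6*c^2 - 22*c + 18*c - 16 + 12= b^2*(c + 1) + b*(-2*c^2 - 2*c) + c^3 + c^2 - 4*c - 4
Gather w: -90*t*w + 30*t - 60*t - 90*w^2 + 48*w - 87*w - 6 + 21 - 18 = -30*t - 90*w^2 + w*(-90*t - 39) - 3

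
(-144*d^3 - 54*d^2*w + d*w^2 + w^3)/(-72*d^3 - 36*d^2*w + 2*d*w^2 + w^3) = (-24*d^2 - 5*d*w + w^2)/(-12*d^2 - 4*d*w + w^2)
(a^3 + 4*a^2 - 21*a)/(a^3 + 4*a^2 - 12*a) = (a^2 + 4*a - 21)/(a^2 + 4*a - 12)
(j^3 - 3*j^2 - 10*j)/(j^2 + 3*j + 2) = j*(j - 5)/(j + 1)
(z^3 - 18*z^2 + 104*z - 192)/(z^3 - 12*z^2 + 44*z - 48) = (z - 8)/(z - 2)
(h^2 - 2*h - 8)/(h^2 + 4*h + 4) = (h - 4)/(h + 2)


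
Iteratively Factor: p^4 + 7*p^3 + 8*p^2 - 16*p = (p + 4)*(p^3 + 3*p^2 - 4*p) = (p + 4)^2*(p^2 - p) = p*(p + 4)^2*(p - 1)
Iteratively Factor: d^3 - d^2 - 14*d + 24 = (d - 2)*(d^2 + d - 12) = (d - 3)*(d - 2)*(d + 4)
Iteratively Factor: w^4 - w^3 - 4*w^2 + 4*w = (w - 2)*(w^3 + w^2 - 2*w) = (w - 2)*(w - 1)*(w^2 + 2*w) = (w - 2)*(w - 1)*(w + 2)*(w)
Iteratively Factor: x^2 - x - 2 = (x + 1)*(x - 2)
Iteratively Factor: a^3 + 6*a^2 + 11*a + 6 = (a + 1)*(a^2 + 5*a + 6) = (a + 1)*(a + 2)*(a + 3)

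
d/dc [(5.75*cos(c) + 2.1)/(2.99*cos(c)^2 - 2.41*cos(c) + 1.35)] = (17.1925*cos(c)^2 + 12.558*cos(c) - 12.8235)*sin(c)/(8.9401*cos(c)^4 - 14.4118*cos(c)^3 + 13.8811*cos(c)^2 - 6.507*cos(c) + 1.8225)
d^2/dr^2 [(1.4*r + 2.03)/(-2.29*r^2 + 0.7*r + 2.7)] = ((1.4*r + 2.03)*(4.58*r - 0.7)*(9.16*r - 1.4) + (19.236*r + 7.3374)*(-2.29*r^2 + 0.7*r + 2.7))/(-2.29*r^2 + 0.7*r + 2.7)^3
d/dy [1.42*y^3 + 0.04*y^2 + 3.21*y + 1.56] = 4.26*y^2 + 0.08*y + 3.21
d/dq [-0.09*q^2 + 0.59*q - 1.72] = 0.59 - 0.18*q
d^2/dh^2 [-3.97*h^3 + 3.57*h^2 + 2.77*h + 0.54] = 7.14 - 23.82*h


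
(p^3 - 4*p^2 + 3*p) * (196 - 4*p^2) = -4*p^5 + 16*p^4 + 184*p^3 - 784*p^2 + 588*p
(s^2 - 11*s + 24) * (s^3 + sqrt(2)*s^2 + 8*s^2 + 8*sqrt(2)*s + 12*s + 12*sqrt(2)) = s^5 - 3*s^4 + sqrt(2)*s^4 - 52*s^3 - 3*sqrt(2)*s^3 - 52*sqrt(2)*s^2 + 60*s^2 + 60*sqrt(2)*s + 288*s + 288*sqrt(2)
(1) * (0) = 0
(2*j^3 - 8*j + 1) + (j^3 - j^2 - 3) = 3*j^3 - j^2 - 8*j - 2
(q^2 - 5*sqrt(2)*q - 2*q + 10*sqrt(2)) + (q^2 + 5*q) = 2*q^2 - 5*sqrt(2)*q + 3*q + 10*sqrt(2)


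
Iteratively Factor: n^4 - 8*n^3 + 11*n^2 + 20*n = (n + 1)*(n^3 - 9*n^2 + 20*n) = (n - 4)*(n + 1)*(n^2 - 5*n) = n*(n - 4)*(n + 1)*(n - 5)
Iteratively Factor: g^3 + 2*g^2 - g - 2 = (g + 1)*(g^2 + g - 2) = (g + 1)*(g + 2)*(g - 1)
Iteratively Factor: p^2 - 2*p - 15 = (p + 3)*(p - 5)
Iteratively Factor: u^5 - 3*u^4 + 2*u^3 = (u - 2)*(u^4 - u^3) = u*(u - 2)*(u^3 - u^2) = u*(u - 2)*(u - 1)*(u^2) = u^2*(u - 2)*(u - 1)*(u)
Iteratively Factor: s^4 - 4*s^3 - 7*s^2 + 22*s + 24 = (s + 2)*(s^3 - 6*s^2 + 5*s + 12) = (s + 1)*(s + 2)*(s^2 - 7*s + 12) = (s - 3)*(s + 1)*(s + 2)*(s - 4)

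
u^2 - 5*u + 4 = (u - 4)*(u - 1)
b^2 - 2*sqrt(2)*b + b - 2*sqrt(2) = (b + 1)*(b - 2*sqrt(2))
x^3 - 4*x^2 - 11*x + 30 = (x - 5)*(x - 2)*(x + 3)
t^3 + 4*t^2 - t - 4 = (t - 1)*(t + 1)*(t + 4)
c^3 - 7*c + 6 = (c - 2)*(c - 1)*(c + 3)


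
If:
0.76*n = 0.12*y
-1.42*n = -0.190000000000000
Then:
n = 0.13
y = 0.85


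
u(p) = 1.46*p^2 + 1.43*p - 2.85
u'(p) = 2.92*p + 1.43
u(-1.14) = -2.58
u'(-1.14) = -1.90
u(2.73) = 11.94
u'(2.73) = 9.40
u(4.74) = 36.73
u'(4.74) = 15.27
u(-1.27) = -2.31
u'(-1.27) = -2.28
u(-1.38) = -2.04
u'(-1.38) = -2.60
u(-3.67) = 11.57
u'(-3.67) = -9.29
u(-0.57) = -3.19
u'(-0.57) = -0.23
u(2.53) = 10.11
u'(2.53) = 8.82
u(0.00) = -2.85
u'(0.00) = 1.43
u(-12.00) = 190.23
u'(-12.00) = -33.61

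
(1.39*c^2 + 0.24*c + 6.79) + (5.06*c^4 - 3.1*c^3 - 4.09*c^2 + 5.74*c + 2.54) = 5.06*c^4 - 3.1*c^3 - 2.7*c^2 + 5.98*c + 9.33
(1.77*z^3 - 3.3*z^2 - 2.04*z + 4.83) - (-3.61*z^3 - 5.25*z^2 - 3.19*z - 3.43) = 5.38*z^3 + 1.95*z^2 + 1.15*z + 8.26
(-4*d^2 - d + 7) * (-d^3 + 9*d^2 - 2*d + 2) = 4*d^5 - 35*d^4 - 8*d^3 + 57*d^2 - 16*d + 14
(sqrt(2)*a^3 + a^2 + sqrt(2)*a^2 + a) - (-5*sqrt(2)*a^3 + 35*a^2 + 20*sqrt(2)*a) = 6*sqrt(2)*a^3 - 34*a^2 + sqrt(2)*a^2 - 20*sqrt(2)*a + a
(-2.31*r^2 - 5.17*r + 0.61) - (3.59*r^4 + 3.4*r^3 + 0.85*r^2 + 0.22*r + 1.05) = -3.59*r^4 - 3.4*r^3 - 3.16*r^2 - 5.39*r - 0.44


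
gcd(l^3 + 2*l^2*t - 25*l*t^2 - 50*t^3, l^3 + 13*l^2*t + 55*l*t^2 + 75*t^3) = l + 5*t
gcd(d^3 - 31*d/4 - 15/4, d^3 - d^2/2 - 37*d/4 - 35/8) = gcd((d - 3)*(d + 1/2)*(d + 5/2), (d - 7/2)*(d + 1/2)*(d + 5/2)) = d^2 + 3*d + 5/4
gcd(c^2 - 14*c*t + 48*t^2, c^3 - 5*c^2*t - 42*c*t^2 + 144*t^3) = -c + 8*t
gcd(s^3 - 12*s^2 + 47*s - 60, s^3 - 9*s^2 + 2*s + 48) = s - 3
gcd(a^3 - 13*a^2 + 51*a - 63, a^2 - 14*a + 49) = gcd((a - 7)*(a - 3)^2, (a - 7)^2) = a - 7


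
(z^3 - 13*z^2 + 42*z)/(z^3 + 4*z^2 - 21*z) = (z^2 - 13*z + 42)/(z^2 + 4*z - 21)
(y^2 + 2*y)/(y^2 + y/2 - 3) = 2*y/(2*y - 3)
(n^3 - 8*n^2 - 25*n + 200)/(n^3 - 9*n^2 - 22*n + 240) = (n - 5)/(n - 6)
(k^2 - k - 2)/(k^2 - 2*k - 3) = (k - 2)/(k - 3)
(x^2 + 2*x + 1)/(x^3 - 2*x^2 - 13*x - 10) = (x + 1)/(x^2 - 3*x - 10)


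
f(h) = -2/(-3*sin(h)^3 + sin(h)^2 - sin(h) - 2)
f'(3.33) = 1.07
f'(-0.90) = -14.29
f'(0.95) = -0.44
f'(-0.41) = -3.77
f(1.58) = 0.40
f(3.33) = 1.14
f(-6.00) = 0.88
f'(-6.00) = -0.43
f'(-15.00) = 894.09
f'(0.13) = -0.39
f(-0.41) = 1.60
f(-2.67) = 1.89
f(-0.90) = -2.38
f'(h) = -2*(9*sin(h)^2*cos(h) - 2*sin(h)*cos(h) + cos(h))/(-3*sin(h)^3 + sin(h)^2 - sin(h) - 2)^2 = 2*(-9*sin(h)^2 + 2*sin(h) - 1)*cos(h)/(3*sin(h)^3 - sin(h)^2 + sin(h) + 2)^2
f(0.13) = 0.94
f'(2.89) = 0.41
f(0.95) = 0.53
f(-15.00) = 19.63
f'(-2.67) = 5.99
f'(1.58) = 0.01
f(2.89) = 0.90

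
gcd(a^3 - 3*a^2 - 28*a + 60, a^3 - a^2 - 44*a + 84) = a^2 - 8*a + 12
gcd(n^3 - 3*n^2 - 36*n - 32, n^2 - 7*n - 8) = n^2 - 7*n - 8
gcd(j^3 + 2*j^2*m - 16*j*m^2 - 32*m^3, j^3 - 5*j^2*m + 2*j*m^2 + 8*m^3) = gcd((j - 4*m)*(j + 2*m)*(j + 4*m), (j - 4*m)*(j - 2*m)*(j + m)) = j - 4*m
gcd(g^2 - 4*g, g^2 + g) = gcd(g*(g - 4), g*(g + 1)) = g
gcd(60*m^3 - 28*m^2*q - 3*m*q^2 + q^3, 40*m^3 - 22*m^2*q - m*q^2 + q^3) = -10*m^2 + 3*m*q + q^2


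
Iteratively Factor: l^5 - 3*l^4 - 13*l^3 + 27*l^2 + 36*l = (l - 4)*(l^4 + l^3 - 9*l^2 - 9*l) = l*(l - 4)*(l^3 + l^2 - 9*l - 9) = l*(l - 4)*(l + 3)*(l^2 - 2*l - 3) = l*(l - 4)*(l + 1)*(l + 3)*(l - 3)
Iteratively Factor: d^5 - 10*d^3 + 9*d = (d - 1)*(d^4 + d^3 - 9*d^2 - 9*d) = (d - 1)*(d + 1)*(d^3 - 9*d) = (d - 1)*(d + 1)*(d + 3)*(d^2 - 3*d) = (d - 3)*(d - 1)*(d + 1)*(d + 3)*(d)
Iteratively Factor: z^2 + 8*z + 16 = (z + 4)*(z + 4)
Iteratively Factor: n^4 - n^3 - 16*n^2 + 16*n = (n + 4)*(n^3 - 5*n^2 + 4*n) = (n - 4)*(n + 4)*(n^2 - n) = n*(n - 4)*(n + 4)*(n - 1)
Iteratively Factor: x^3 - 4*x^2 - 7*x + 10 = (x - 1)*(x^2 - 3*x - 10) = (x - 1)*(x + 2)*(x - 5)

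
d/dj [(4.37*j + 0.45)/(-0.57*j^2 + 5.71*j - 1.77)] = (2.4909*j^2 + 0.513000000000002*j - 10.3044)/(0.3249*j^4 - 6.5094*j^3 + 34.6219*j^2 - 20.2134*j + 3.1329)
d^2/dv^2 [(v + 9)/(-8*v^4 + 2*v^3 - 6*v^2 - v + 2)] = 2*(-(v + 9)*(32*v^3 - 6*v^2 + 12*v + 1)^2 + (32*v^3 - 6*v^2 + 12*v + 6*(v + 9)*(8*v^2 - v + 1) + 1)*(8*v^4 - 2*v^3 + 6*v^2 + v - 2))/(8*v^4 - 2*v^3 + 6*v^2 + v - 2)^3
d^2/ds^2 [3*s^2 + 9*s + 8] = 6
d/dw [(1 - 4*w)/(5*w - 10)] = 7/(5*(w - 2)^2)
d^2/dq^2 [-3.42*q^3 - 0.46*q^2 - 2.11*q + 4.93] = -20.52*q - 0.92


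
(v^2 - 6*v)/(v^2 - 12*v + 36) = v/(v - 6)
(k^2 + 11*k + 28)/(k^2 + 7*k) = (k + 4)/k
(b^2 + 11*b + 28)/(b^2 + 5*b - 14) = (b + 4)/(b - 2)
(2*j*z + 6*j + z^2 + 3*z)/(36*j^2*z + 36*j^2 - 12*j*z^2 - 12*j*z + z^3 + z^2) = (2*j*z + 6*j + z^2 + 3*z)/(36*j^2*z + 36*j^2 - 12*j*z^2 - 12*j*z + z^3 + z^2)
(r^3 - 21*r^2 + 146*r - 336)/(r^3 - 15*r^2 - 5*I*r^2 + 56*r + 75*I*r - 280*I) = (r - 6)/(r - 5*I)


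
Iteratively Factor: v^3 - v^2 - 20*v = (v - 5)*(v^2 + 4*v) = v*(v - 5)*(v + 4)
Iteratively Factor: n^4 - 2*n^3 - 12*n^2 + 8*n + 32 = (n + 2)*(n^3 - 4*n^2 - 4*n + 16) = (n - 4)*(n + 2)*(n^2 - 4) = (n - 4)*(n + 2)^2*(n - 2)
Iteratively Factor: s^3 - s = (s)*(s^2 - 1) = s*(s + 1)*(s - 1)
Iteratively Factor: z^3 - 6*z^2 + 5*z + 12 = (z - 3)*(z^2 - 3*z - 4) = (z - 3)*(z + 1)*(z - 4)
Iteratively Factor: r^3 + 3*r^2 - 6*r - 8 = (r + 1)*(r^2 + 2*r - 8) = (r - 2)*(r + 1)*(r + 4)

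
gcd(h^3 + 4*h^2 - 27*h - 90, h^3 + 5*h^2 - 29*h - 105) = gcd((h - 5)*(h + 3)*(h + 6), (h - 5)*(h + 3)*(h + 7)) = h^2 - 2*h - 15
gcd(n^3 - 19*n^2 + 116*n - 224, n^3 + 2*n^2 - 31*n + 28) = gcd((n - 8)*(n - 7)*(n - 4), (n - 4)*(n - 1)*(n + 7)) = n - 4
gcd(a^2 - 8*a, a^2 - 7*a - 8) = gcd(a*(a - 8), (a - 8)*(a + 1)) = a - 8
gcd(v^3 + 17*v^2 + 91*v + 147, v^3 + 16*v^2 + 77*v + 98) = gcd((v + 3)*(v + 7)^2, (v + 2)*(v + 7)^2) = v^2 + 14*v + 49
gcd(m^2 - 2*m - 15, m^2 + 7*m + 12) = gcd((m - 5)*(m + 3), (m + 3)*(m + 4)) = m + 3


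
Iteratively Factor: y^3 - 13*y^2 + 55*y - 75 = (y - 3)*(y^2 - 10*y + 25) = (y - 5)*(y - 3)*(y - 5)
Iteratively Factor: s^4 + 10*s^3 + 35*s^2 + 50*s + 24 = (s + 1)*(s^3 + 9*s^2 + 26*s + 24) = (s + 1)*(s + 3)*(s^2 + 6*s + 8) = (s + 1)*(s + 3)*(s + 4)*(s + 2)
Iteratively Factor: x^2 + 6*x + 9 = (x + 3)*(x + 3)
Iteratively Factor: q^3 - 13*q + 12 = (q + 4)*(q^2 - 4*q + 3) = (q - 1)*(q + 4)*(q - 3)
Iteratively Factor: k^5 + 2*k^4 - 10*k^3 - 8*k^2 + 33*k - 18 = (k - 2)*(k^4 + 4*k^3 - 2*k^2 - 12*k + 9) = (k - 2)*(k - 1)*(k^3 + 5*k^2 + 3*k - 9) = (k - 2)*(k - 1)^2*(k^2 + 6*k + 9) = (k - 2)*(k - 1)^2*(k + 3)*(k + 3)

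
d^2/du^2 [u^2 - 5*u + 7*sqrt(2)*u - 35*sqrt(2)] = 2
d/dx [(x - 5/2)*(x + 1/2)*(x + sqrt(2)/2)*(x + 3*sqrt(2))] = 4*x^3 - 6*x^2 + 21*sqrt(2)*x^2/2 - 14*sqrt(2)*x + 7*x/2 - 35*sqrt(2)/8 - 6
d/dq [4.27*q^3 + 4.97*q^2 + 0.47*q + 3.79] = 12.81*q^2 + 9.94*q + 0.47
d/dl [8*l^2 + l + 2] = 16*l + 1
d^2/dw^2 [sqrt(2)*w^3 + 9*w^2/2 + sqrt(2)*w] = 6*sqrt(2)*w + 9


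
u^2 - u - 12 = (u - 4)*(u + 3)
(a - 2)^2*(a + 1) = a^3 - 3*a^2 + 4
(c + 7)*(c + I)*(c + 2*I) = c^3 + 7*c^2 + 3*I*c^2 - 2*c + 21*I*c - 14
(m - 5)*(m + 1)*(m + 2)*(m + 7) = m^4 + 5*m^3 - 27*m^2 - 101*m - 70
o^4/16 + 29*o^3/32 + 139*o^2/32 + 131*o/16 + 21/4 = (o/4 + 1/2)*(o/4 + 1)*(o + 3/2)*(o + 7)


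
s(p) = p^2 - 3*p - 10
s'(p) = 2*p - 3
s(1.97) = -12.03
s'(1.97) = 0.94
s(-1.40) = -3.84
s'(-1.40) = -5.80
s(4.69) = -2.07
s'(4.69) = 6.38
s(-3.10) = 8.91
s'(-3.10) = -9.20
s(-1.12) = -5.39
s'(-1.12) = -5.24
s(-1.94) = -0.42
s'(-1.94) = -6.88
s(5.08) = 0.57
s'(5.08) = 7.16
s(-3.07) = 8.63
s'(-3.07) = -9.14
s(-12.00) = 170.00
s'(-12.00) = -27.00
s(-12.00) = 170.00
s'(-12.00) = -27.00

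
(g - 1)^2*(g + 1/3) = g^3 - 5*g^2/3 + g/3 + 1/3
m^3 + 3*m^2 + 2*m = m*(m + 1)*(m + 2)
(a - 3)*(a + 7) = a^2 + 4*a - 21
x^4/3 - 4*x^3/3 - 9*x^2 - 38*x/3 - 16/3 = (x/3 + 1/3)*(x - 8)*(x + 1)*(x + 2)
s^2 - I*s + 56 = (s - 8*I)*(s + 7*I)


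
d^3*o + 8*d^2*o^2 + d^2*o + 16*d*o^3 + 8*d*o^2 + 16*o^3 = (d + 4*o)^2*(d*o + o)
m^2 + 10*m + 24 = (m + 4)*(m + 6)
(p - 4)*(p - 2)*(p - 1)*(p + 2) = p^4 - 5*p^3 + 20*p - 16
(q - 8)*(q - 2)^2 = q^3 - 12*q^2 + 36*q - 32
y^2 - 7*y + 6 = (y - 6)*(y - 1)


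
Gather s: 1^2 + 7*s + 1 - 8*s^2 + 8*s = -8*s^2 + 15*s + 2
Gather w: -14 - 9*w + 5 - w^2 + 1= -w^2 - 9*w - 8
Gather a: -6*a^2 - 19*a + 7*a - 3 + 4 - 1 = -6*a^2 - 12*a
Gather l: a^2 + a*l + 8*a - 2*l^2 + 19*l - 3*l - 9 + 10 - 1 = a^2 + 8*a - 2*l^2 + l*(a + 16)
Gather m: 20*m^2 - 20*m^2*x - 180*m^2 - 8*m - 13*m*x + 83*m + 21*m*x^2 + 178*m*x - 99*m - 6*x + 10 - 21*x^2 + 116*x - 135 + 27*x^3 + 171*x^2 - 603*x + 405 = m^2*(-20*x - 160) + m*(21*x^2 + 165*x - 24) + 27*x^3 + 150*x^2 - 493*x + 280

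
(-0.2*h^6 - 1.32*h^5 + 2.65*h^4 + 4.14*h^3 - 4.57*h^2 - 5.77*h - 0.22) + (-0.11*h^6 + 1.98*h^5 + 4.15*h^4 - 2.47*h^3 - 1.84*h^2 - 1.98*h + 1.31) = -0.31*h^6 + 0.66*h^5 + 6.8*h^4 + 1.67*h^3 - 6.41*h^2 - 7.75*h + 1.09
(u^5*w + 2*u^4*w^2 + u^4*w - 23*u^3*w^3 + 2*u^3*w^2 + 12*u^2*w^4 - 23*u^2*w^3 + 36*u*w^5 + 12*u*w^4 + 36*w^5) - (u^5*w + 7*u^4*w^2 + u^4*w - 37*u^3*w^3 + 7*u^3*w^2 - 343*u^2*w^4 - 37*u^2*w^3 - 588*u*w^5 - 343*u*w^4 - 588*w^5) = -5*u^4*w^2 + 14*u^3*w^3 - 5*u^3*w^2 + 355*u^2*w^4 + 14*u^2*w^3 + 624*u*w^5 + 355*u*w^4 + 624*w^5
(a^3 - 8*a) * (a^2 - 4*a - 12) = a^5 - 4*a^4 - 20*a^3 + 32*a^2 + 96*a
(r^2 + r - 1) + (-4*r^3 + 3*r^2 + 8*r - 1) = -4*r^3 + 4*r^2 + 9*r - 2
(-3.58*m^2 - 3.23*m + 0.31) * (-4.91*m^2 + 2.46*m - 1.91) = 17.5778*m^4 + 7.0525*m^3 - 2.6301*m^2 + 6.9319*m - 0.5921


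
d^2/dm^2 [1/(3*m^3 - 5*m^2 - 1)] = 2*(-m^2*(9*m - 10)^2 + (5 - 9*m)*(-3*m^3 + 5*m^2 + 1))/(-3*m^3 + 5*m^2 + 1)^3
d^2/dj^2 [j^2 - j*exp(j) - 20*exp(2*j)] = -j*exp(j) - 80*exp(2*j) - 2*exp(j) + 2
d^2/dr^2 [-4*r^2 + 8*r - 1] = -8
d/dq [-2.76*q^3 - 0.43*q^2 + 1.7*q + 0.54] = -8.28*q^2 - 0.86*q + 1.7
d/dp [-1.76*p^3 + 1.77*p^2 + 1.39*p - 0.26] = -5.28*p^2 + 3.54*p + 1.39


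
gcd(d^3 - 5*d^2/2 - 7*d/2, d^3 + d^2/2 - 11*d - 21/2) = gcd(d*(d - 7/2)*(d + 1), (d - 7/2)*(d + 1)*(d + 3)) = d^2 - 5*d/2 - 7/2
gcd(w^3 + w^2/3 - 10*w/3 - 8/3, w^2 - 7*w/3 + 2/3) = w - 2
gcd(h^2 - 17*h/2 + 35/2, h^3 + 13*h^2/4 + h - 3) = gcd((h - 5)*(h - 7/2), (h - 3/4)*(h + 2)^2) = 1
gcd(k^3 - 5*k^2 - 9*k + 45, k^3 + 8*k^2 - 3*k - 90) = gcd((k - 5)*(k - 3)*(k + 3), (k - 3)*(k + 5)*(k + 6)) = k - 3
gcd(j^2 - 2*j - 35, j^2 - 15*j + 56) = j - 7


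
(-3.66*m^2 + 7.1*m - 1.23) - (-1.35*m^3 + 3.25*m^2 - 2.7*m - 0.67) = 1.35*m^3 - 6.91*m^2 + 9.8*m - 0.56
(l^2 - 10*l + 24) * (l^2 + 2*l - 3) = l^4 - 8*l^3 + l^2 + 78*l - 72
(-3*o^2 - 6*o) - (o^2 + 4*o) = -4*o^2 - 10*o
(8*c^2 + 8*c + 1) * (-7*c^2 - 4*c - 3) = -56*c^4 - 88*c^3 - 63*c^2 - 28*c - 3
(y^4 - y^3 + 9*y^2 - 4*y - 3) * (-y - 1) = -y^5 - 8*y^3 - 5*y^2 + 7*y + 3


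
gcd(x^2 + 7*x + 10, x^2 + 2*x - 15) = x + 5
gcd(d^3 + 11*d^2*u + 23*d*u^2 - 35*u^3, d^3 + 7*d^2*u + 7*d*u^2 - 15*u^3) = -d^2 - 4*d*u + 5*u^2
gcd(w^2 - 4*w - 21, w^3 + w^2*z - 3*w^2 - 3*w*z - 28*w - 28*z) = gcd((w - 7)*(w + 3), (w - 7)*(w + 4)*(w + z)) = w - 7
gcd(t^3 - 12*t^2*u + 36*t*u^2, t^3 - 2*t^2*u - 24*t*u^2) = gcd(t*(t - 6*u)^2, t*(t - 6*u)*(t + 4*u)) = t^2 - 6*t*u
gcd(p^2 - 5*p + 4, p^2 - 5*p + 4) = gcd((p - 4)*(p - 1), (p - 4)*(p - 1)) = p^2 - 5*p + 4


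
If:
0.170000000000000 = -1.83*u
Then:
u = -0.09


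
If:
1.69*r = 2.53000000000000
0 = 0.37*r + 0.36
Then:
No Solution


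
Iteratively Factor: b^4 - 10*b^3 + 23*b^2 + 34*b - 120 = (b - 5)*(b^3 - 5*b^2 - 2*b + 24) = (b - 5)*(b - 3)*(b^2 - 2*b - 8) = (b - 5)*(b - 4)*(b - 3)*(b + 2)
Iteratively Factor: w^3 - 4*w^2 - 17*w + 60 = (w + 4)*(w^2 - 8*w + 15) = (w - 5)*(w + 4)*(w - 3)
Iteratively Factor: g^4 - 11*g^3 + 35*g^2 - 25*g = (g - 5)*(g^3 - 6*g^2 + 5*g) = g*(g - 5)*(g^2 - 6*g + 5) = g*(g - 5)^2*(g - 1)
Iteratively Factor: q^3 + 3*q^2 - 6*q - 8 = (q + 4)*(q^2 - q - 2) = (q - 2)*(q + 4)*(q + 1)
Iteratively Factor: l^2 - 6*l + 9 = (l - 3)*(l - 3)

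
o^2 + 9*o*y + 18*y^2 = (o + 3*y)*(o + 6*y)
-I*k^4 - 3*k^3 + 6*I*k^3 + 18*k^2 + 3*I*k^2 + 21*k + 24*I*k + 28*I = (k - 7)*(k - 4*I)*(k + I)*(-I*k - I)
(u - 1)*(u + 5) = u^2 + 4*u - 5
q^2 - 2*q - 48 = (q - 8)*(q + 6)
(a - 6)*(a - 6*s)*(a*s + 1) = a^3*s - 6*a^2*s^2 - 6*a^2*s + a^2 + 36*a*s^2 - 6*a*s - 6*a + 36*s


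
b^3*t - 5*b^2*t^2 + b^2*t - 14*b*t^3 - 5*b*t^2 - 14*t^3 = (b - 7*t)*(b + 2*t)*(b*t + t)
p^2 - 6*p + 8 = (p - 4)*(p - 2)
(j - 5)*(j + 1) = j^2 - 4*j - 5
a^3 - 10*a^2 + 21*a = a*(a - 7)*(a - 3)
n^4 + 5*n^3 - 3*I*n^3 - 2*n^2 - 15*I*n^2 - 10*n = n*(n + 5)*(n - 2*I)*(n - I)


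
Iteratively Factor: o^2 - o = (o - 1)*(o)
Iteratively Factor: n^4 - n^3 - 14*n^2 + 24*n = (n + 4)*(n^3 - 5*n^2 + 6*n) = (n - 3)*(n + 4)*(n^2 - 2*n) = (n - 3)*(n - 2)*(n + 4)*(n)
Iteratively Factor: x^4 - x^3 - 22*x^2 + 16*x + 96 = (x + 4)*(x^3 - 5*x^2 - 2*x + 24) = (x + 2)*(x + 4)*(x^2 - 7*x + 12) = (x - 4)*(x + 2)*(x + 4)*(x - 3)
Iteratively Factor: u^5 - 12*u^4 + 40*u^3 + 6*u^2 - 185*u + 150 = (u + 2)*(u^4 - 14*u^3 + 68*u^2 - 130*u + 75) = (u - 1)*(u + 2)*(u^3 - 13*u^2 + 55*u - 75) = (u - 3)*(u - 1)*(u + 2)*(u^2 - 10*u + 25) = (u - 5)*(u - 3)*(u - 1)*(u + 2)*(u - 5)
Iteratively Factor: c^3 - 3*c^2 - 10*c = (c)*(c^2 - 3*c - 10) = c*(c - 5)*(c + 2)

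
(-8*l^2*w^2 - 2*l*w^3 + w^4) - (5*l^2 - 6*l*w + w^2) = -8*l^2*w^2 - 5*l^2 - 2*l*w^3 + 6*l*w + w^4 - w^2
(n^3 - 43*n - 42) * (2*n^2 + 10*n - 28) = 2*n^5 + 10*n^4 - 114*n^3 - 514*n^2 + 784*n + 1176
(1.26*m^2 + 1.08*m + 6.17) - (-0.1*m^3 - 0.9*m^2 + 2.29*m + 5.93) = 0.1*m^3 + 2.16*m^2 - 1.21*m + 0.24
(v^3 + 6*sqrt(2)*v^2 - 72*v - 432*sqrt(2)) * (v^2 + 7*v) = v^5 + 7*v^4 + 6*sqrt(2)*v^4 - 72*v^3 + 42*sqrt(2)*v^3 - 432*sqrt(2)*v^2 - 504*v^2 - 3024*sqrt(2)*v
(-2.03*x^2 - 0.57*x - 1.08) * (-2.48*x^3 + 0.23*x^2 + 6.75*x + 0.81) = 5.0344*x^5 + 0.9467*x^4 - 11.1552*x^3 - 5.7402*x^2 - 7.7517*x - 0.8748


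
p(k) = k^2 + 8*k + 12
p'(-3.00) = 2.00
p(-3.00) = -3.00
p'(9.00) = 26.00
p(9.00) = 165.00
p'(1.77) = 11.54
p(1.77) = 29.29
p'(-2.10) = 3.80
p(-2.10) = -0.39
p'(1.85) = 11.70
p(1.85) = 30.22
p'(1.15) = 10.30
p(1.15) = 22.52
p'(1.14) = 10.28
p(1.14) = 22.42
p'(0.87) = 9.74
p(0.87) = 19.72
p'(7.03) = 22.06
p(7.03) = 117.66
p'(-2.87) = 2.26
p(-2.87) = -2.72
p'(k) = 2*k + 8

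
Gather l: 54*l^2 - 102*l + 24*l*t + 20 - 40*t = 54*l^2 + l*(24*t - 102) - 40*t + 20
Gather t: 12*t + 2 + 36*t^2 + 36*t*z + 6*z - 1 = 36*t^2 + t*(36*z + 12) + 6*z + 1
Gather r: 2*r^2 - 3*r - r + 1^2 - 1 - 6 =2*r^2 - 4*r - 6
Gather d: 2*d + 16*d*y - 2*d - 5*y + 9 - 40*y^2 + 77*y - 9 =16*d*y - 40*y^2 + 72*y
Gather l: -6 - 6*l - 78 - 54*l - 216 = -60*l - 300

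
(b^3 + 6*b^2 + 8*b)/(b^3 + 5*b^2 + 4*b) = (b + 2)/(b + 1)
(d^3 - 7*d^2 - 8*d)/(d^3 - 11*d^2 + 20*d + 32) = d/(d - 4)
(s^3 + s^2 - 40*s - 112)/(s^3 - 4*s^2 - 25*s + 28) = (s + 4)/(s - 1)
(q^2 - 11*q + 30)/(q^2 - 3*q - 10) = (q - 6)/(q + 2)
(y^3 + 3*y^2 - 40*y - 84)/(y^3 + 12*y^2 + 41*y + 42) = (y - 6)/(y + 3)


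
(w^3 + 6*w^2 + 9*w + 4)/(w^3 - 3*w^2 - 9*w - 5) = (w + 4)/(w - 5)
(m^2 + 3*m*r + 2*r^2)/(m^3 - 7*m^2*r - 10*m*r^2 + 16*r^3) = (m + r)/(m^2 - 9*m*r + 8*r^2)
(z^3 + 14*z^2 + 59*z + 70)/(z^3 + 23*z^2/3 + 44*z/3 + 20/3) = 3*(z + 7)/(3*z + 2)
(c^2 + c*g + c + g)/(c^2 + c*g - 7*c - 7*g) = (c + 1)/(c - 7)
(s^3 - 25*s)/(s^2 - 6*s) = (s^2 - 25)/(s - 6)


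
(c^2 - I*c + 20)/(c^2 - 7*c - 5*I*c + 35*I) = (c + 4*I)/(c - 7)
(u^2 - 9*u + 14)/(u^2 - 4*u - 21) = (u - 2)/(u + 3)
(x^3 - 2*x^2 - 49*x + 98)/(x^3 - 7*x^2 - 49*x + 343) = (x - 2)/(x - 7)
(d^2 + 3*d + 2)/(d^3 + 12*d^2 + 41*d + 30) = (d + 2)/(d^2 + 11*d + 30)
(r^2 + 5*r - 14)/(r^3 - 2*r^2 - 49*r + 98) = 1/(r - 7)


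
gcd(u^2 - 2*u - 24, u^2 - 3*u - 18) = u - 6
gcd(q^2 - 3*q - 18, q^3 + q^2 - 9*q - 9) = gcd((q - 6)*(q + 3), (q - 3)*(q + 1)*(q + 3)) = q + 3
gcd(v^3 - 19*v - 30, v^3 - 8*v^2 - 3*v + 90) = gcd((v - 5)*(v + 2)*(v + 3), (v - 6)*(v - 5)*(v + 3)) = v^2 - 2*v - 15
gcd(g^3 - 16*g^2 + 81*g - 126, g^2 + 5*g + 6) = 1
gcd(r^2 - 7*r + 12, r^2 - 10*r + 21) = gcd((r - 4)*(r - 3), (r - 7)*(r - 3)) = r - 3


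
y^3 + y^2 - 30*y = y*(y - 5)*(y + 6)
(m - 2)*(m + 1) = m^2 - m - 2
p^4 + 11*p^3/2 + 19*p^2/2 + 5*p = p*(p + 1)*(p + 2)*(p + 5/2)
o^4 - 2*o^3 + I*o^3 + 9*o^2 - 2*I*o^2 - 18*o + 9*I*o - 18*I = (o - 2)*(o - 3*I)*(o + I)*(o + 3*I)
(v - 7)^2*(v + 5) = v^3 - 9*v^2 - 21*v + 245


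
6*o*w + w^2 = w*(6*o + w)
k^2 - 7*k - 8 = (k - 8)*(k + 1)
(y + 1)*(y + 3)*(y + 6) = y^3 + 10*y^2 + 27*y + 18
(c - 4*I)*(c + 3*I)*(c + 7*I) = c^3 + 6*I*c^2 + 19*c + 84*I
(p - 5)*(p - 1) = p^2 - 6*p + 5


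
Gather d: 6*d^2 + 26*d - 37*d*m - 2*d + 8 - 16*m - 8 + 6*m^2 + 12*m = 6*d^2 + d*(24 - 37*m) + 6*m^2 - 4*m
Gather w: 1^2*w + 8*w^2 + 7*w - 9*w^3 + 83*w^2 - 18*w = -9*w^3 + 91*w^2 - 10*w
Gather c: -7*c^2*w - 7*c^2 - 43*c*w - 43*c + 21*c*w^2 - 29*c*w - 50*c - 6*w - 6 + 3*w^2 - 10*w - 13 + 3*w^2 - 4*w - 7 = c^2*(-7*w - 7) + c*(21*w^2 - 72*w - 93) + 6*w^2 - 20*w - 26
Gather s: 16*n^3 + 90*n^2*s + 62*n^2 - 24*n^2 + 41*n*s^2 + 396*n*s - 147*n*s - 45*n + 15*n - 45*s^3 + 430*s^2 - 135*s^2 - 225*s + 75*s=16*n^3 + 38*n^2 - 30*n - 45*s^3 + s^2*(41*n + 295) + s*(90*n^2 + 249*n - 150)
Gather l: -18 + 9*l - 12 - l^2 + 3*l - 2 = -l^2 + 12*l - 32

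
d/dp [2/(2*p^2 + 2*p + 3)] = 4*(-2*p - 1)/(2*p^2 + 2*p + 3)^2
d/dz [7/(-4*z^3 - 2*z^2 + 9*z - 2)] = 7*(12*z^2 + 4*z - 9)/(4*z^3 + 2*z^2 - 9*z + 2)^2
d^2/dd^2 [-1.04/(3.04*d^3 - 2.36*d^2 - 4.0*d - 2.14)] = ((18.9696*d - 4.9088)*(-3.04*d^3 + 2.36*d^2 + 4.0*d + 2.14) + 1.04*(-18.24*d^2 + 9.44*d + 8.0)*(-9.12*d^2 + 4.72*d + 4.0))/(-3.04*d^3 + 2.36*d^2 + 4.0*d + 2.14)^3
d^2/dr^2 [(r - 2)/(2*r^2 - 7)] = 4*(8*r^2*(r - 2) + (2 - 3*r)*(2*r^2 - 7))/(2*r^2 - 7)^3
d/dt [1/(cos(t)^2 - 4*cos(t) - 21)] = 2*(cos(t) - 2)*sin(t)/(sin(t)^2 + 4*cos(t) + 20)^2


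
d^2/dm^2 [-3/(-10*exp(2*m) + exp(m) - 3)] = 3*((1 - 40*exp(m))*(10*exp(2*m) - exp(m) + 3) + 2*(20*exp(m) - 1)^2*exp(m))*exp(m)/(10*exp(2*m) - exp(m) + 3)^3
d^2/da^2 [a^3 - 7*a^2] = 6*a - 14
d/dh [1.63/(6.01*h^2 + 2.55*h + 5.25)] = (-19.5926*h - 4.1565)/(6.01*h^2 + 2.55*h + 5.25)^2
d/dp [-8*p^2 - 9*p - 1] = -16*p - 9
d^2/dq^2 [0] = 0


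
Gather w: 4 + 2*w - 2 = 2*w + 2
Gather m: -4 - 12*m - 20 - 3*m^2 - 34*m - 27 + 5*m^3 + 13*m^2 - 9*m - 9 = 5*m^3 + 10*m^2 - 55*m - 60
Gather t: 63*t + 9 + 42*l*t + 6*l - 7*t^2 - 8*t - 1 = 6*l - 7*t^2 + t*(42*l + 55) + 8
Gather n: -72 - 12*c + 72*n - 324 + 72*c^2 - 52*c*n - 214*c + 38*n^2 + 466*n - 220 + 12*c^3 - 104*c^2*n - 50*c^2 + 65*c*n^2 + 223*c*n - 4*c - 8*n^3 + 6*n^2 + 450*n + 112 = 12*c^3 + 22*c^2 - 230*c - 8*n^3 + n^2*(65*c + 44) + n*(-104*c^2 + 171*c + 988) - 504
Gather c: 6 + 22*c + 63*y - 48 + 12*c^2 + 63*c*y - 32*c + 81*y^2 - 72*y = 12*c^2 + c*(63*y - 10) + 81*y^2 - 9*y - 42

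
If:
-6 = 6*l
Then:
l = -1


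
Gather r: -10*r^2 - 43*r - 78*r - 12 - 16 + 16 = -10*r^2 - 121*r - 12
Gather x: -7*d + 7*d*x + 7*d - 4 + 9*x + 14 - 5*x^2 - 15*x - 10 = -5*x^2 + x*(7*d - 6)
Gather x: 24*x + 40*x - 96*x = -32*x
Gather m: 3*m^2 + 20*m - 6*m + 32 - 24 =3*m^2 + 14*m + 8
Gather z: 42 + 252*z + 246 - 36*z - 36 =216*z + 252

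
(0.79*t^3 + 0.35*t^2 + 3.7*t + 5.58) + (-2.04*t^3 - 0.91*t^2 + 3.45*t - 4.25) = -1.25*t^3 - 0.56*t^2 + 7.15*t + 1.33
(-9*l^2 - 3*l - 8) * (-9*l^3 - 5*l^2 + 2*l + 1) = 81*l^5 + 72*l^4 + 69*l^3 + 25*l^2 - 19*l - 8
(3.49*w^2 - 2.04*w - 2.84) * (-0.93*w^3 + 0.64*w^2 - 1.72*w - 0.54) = -3.2457*w^5 + 4.1308*w^4 - 4.6672*w^3 - 0.1934*w^2 + 5.9864*w + 1.5336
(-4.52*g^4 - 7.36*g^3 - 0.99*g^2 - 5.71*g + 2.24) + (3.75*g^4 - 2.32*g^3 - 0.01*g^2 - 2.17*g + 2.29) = -0.77*g^4 - 9.68*g^3 - 1.0*g^2 - 7.88*g + 4.53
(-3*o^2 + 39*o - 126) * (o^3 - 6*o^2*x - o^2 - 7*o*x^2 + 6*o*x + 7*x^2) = -3*o^5 + 18*o^4*x + 42*o^4 + 21*o^3*x^2 - 252*o^3*x - 165*o^3 - 294*o^2*x^2 + 990*o^2*x + 126*o^2 + 1155*o*x^2 - 756*o*x - 882*x^2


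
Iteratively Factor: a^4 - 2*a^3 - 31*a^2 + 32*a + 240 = (a - 4)*(a^3 + 2*a^2 - 23*a - 60) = (a - 5)*(a - 4)*(a^2 + 7*a + 12) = (a - 5)*(a - 4)*(a + 4)*(a + 3)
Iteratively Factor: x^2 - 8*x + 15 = (x - 3)*(x - 5)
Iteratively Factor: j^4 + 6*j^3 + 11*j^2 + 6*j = (j + 3)*(j^3 + 3*j^2 + 2*j) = (j + 1)*(j + 3)*(j^2 + 2*j) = (j + 1)*(j + 2)*(j + 3)*(j)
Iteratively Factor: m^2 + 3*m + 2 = (m + 1)*(m + 2)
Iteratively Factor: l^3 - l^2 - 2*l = (l + 1)*(l^2 - 2*l) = (l - 2)*(l + 1)*(l)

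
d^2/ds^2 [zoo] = 0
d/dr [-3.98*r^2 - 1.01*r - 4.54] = -7.96*r - 1.01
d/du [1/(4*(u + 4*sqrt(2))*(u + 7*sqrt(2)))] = (-2*u - 11*sqrt(2))/(4*(u^4 + 22*sqrt(2)*u^3 + 354*u^2 + 1232*sqrt(2)*u + 3136))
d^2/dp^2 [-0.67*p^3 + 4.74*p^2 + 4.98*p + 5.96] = 9.48 - 4.02*p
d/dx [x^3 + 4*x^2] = x*(3*x + 8)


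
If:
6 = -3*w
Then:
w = -2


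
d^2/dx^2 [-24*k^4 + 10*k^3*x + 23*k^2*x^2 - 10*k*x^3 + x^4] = 46*k^2 - 60*k*x + 12*x^2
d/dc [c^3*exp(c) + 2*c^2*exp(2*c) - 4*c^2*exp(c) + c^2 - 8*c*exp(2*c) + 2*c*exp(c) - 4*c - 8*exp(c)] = c^3*exp(c) + 4*c^2*exp(2*c) - c^2*exp(c) - 12*c*exp(2*c) - 6*c*exp(c) + 2*c - 8*exp(2*c) - 6*exp(c) - 4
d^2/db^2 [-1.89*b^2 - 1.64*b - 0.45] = -3.78000000000000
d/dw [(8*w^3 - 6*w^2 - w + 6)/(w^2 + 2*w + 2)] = (8*w^4 + 32*w^3 + 37*w^2 - 36*w - 14)/(w^4 + 4*w^3 + 8*w^2 + 8*w + 4)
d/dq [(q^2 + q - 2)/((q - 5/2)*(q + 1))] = 2*(-5*q^2 - 2*q - 11)/(4*q^4 - 12*q^3 - 11*q^2 + 30*q + 25)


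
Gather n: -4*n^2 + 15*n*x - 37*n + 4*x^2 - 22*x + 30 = -4*n^2 + n*(15*x - 37) + 4*x^2 - 22*x + 30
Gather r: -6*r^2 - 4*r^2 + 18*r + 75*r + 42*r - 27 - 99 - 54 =-10*r^2 + 135*r - 180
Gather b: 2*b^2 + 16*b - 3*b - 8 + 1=2*b^2 + 13*b - 7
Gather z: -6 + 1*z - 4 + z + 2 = 2*z - 8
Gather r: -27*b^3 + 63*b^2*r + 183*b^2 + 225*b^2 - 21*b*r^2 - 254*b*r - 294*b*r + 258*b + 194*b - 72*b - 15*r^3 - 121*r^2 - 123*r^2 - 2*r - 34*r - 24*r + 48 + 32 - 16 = -27*b^3 + 408*b^2 + 380*b - 15*r^3 + r^2*(-21*b - 244) + r*(63*b^2 - 548*b - 60) + 64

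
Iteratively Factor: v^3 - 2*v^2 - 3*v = (v)*(v^2 - 2*v - 3) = v*(v + 1)*(v - 3)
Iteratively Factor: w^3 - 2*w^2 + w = (w - 1)*(w^2 - w) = (w - 1)^2*(w)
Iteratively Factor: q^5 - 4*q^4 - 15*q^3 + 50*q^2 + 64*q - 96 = (q - 4)*(q^4 - 15*q^2 - 10*q + 24) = (q - 4)*(q - 1)*(q^3 + q^2 - 14*q - 24) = (q - 4)*(q - 1)*(q + 2)*(q^2 - q - 12) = (q - 4)^2*(q - 1)*(q + 2)*(q + 3)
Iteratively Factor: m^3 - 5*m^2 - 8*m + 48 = (m - 4)*(m^2 - m - 12) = (m - 4)^2*(m + 3)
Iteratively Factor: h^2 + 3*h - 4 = (h + 4)*(h - 1)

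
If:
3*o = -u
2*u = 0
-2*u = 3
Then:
No Solution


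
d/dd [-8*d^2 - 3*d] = -16*d - 3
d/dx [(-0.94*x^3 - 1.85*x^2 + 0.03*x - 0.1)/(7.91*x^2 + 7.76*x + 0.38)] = (-7.4354*x^4 - 14.5888*x^3 - 15.6649*x^2 + 0.176*x + 0.7874)/(62.5681*x^4 + 122.7632*x^3 + 66.2292*x^2 + 5.8976*x + 0.1444)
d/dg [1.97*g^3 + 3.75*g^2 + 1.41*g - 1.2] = 5.91*g^2 + 7.5*g + 1.41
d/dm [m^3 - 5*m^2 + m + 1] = 3*m^2 - 10*m + 1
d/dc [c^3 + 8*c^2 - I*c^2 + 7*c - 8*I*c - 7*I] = 3*c^2 + 2*c*(8 - I) + 7 - 8*I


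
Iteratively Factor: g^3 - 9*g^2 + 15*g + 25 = (g - 5)*(g^2 - 4*g - 5) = (g - 5)^2*(g + 1)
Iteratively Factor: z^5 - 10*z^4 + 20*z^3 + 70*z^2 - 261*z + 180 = (z - 4)*(z^4 - 6*z^3 - 4*z^2 + 54*z - 45) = (z - 4)*(z - 3)*(z^3 - 3*z^2 - 13*z + 15) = (z - 4)*(z - 3)*(z + 3)*(z^2 - 6*z + 5) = (z - 4)*(z - 3)*(z - 1)*(z + 3)*(z - 5)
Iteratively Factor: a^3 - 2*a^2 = (a)*(a^2 - 2*a) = a^2*(a - 2)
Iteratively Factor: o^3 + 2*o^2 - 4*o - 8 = (o + 2)*(o^2 - 4) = (o + 2)^2*(o - 2)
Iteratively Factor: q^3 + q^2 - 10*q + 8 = (q + 4)*(q^2 - 3*q + 2) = (q - 1)*(q + 4)*(q - 2)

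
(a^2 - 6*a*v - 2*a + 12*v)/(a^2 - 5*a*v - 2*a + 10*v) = (-a + 6*v)/(-a + 5*v)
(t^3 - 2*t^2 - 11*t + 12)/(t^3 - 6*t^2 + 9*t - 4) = (t + 3)/(t - 1)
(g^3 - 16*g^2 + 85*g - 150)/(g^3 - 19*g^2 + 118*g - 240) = (g - 5)/(g - 8)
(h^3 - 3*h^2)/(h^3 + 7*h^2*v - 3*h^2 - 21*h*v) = h/(h + 7*v)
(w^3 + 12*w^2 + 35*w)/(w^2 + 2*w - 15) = w*(w + 7)/(w - 3)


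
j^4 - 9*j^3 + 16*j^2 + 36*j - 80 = (j - 5)*(j - 4)*(j - 2)*(j + 2)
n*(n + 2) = n^2 + 2*n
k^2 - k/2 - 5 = (k - 5/2)*(k + 2)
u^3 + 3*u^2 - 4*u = u*(u - 1)*(u + 4)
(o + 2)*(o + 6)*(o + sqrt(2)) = o^3 + sqrt(2)*o^2 + 8*o^2 + 8*sqrt(2)*o + 12*o + 12*sqrt(2)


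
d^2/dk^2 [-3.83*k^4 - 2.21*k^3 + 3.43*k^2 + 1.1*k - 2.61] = -45.96*k^2 - 13.26*k + 6.86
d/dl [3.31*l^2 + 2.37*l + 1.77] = 6.62*l + 2.37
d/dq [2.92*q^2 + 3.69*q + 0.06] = 5.84*q + 3.69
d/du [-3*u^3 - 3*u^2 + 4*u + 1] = -9*u^2 - 6*u + 4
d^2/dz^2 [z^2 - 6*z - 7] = 2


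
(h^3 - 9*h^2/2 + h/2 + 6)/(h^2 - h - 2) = (h^2 - 11*h/2 + 6)/(h - 2)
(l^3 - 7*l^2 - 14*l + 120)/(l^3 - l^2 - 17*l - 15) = (l^2 - 2*l - 24)/(l^2 + 4*l + 3)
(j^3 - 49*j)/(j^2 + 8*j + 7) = j*(j - 7)/(j + 1)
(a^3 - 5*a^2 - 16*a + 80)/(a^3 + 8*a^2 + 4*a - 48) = (a^2 - 9*a + 20)/(a^2 + 4*a - 12)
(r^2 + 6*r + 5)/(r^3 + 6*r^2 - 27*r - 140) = (r^2 + 6*r + 5)/(r^3 + 6*r^2 - 27*r - 140)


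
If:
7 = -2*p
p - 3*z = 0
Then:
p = -7/2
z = -7/6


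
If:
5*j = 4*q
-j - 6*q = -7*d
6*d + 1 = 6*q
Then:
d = 17/3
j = 14/3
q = 35/6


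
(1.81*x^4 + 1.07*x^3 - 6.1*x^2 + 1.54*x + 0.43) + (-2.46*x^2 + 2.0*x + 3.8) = 1.81*x^4 + 1.07*x^3 - 8.56*x^2 + 3.54*x + 4.23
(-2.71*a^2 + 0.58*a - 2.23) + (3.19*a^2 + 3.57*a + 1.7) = 0.48*a^2 + 4.15*a - 0.53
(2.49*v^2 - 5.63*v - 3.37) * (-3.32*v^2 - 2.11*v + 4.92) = -8.2668*v^4 + 13.4377*v^3 + 35.3185*v^2 - 20.5889*v - 16.5804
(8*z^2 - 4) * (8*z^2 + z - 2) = 64*z^4 + 8*z^3 - 48*z^2 - 4*z + 8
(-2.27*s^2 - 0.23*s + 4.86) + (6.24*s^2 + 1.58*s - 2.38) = 3.97*s^2 + 1.35*s + 2.48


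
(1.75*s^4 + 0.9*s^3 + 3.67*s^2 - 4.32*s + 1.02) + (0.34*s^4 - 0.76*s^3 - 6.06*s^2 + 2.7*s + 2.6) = 2.09*s^4 + 0.14*s^3 - 2.39*s^2 - 1.62*s + 3.62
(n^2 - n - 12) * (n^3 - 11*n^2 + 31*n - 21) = n^5 - 12*n^4 + 30*n^3 + 80*n^2 - 351*n + 252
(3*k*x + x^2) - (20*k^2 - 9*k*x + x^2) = -20*k^2 + 12*k*x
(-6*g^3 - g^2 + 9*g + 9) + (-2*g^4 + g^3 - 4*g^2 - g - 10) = -2*g^4 - 5*g^3 - 5*g^2 + 8*g - 1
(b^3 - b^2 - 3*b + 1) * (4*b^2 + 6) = 4*b^5 - 4*b^4 - 6*b^3 - 2*b^2 - 18*b + 6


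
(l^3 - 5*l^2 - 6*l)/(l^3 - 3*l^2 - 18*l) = (l + 1)/(l + 3)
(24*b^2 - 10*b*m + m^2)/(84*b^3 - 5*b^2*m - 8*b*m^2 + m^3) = (6*b - m)/(21*b^2 + 4*b*m - m^2)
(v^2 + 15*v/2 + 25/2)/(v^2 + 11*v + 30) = (v + 5/2)/(v + 6)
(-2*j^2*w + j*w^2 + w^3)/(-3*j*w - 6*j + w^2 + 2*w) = w*(2*j^2 - j*w - w^2)/(3*j*w + 6*j - w^2 - 2*w)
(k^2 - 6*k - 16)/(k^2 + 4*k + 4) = (k - 8)/(k + 2)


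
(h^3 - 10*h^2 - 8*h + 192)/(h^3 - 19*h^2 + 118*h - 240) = (h + 4)/(h - 5)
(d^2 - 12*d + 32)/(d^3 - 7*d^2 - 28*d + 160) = 1/(d + 5)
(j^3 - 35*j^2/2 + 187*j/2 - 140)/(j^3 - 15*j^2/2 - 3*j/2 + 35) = (j - 8)/(j + 2)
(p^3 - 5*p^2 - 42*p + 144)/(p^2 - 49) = (p^3 - 5*p^2 - 42*p + 144)/(p^2 - 49)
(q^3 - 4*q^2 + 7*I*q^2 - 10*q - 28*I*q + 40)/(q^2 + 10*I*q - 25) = (q^2 + 2*q*(-2 + I) - 8*I)/(q + 5*I)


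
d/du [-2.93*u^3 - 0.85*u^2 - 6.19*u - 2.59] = -8.79*u^2 - 1.7*u - 6.19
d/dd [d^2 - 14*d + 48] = 2*d - 14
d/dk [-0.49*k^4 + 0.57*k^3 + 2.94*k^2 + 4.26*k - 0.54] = -1.96*k^3 + 1.71*k^2 + 5.88*k + 4.26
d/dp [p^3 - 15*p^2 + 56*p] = 3*p^2 - 30*p + 56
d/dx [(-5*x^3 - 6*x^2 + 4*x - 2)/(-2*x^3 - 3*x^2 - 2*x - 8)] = 3*(x^4 + 12*x^3 + 44*x^2 + 28*x - 12)/(4*x^6 + 12*x^5 + 17*x^4 + 44*x^3 + 52*x^2 + 32*x + 64)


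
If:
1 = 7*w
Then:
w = 1/7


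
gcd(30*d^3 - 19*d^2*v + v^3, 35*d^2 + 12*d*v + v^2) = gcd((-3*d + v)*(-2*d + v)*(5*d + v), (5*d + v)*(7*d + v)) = 5*d + v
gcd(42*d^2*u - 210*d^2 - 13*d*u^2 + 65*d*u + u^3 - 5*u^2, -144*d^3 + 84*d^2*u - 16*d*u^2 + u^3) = -6*d + u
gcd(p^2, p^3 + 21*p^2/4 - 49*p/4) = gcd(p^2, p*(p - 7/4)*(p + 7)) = p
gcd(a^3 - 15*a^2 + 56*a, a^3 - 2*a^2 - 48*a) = a^2 - 8*a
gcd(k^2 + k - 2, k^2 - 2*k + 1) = k - 1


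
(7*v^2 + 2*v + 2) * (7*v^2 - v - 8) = 49*v^4 + 7*v^3 - 44*v^2 - 18*v - 16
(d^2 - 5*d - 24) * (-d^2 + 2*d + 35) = -d^4 + 7*d^3 + 49*d^2 - 223*d - 840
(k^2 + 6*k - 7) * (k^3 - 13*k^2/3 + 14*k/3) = k^5 + 5*k^4/3 - 85*k^3/3 + 175*k^2/3 - 98*k/3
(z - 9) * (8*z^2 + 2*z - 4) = 8*z^3 - 70*z^2 - 22*z + 36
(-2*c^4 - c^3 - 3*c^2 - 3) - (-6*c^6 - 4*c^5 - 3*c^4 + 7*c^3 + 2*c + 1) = 6*c^6 + 4*c^5 + c^4 - 8*c^3 - 3*c^2 - 2*c - 4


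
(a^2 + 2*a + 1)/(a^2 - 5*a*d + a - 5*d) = (a + 1)/(a - 5*d)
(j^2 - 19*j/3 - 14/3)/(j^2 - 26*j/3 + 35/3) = (3*j + 2)/(3*j - 5)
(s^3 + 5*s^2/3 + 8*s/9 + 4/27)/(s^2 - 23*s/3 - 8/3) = (9*s^2 + 12*s + 4)/(9*(s - 8))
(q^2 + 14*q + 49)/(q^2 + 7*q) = (q + 7)/q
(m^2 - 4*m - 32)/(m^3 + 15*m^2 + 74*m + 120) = (m - 8)/(m^2 + 11*m + 30)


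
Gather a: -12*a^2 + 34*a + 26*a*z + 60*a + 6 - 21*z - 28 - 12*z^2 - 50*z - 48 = -12*a^2 + a*(26*z + 94) - 12*z^2 - 71*z - 70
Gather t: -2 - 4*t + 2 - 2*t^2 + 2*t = -2*t^2 - 2*t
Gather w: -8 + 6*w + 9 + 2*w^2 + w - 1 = 2*w^2 + 7*w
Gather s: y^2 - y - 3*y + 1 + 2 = y^2 - 4*y + 3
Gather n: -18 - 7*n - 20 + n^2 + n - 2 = n^2 - 6*n - 40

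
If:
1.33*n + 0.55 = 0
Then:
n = -0.41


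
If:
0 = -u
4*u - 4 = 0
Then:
No Solution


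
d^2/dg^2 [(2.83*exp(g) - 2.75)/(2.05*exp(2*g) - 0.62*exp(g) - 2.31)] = (11.893075*exp(4*g) - 42.63057*exp(3*g) + 90.89454*exp(2*g) - 57.200726*exp(g) + 19.039713)*exp(g)/(8.615125*exp(6*g) - 7.81665*exp(5*g) - 26.759265*exp(4*g) + 17.377732*exp(3*g) + 30.153123*exp(2*g) - 9.925146*exp(g) - 12.326391)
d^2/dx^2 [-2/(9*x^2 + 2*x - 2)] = 4*(81*x^2 + 18*x - 4*(9*x + 1)^2 - 18)/(9*x^2 + 2*x - 2)^3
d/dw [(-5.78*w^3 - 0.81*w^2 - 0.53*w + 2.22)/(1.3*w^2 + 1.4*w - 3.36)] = (-7.514*w^4 - 16.184*w^3 + 57.8174*w^2 - 0.328800000000001*w - 1.3272)/(1.69*w^4 + 3.64*w^3 - 6.776*w^2 - 9.408*w + 11.2896)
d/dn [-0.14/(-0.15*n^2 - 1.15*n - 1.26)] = (-0.042*n - 0.161)/(0.15*n^2 + 1.15*n + 1.26)^2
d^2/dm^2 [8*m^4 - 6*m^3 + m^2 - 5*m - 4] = 96*m^2 - 36*m + 2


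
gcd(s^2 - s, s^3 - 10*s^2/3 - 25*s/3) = s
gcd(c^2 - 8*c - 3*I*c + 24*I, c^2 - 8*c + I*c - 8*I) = c - 8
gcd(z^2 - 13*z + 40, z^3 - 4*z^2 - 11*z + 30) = z - 5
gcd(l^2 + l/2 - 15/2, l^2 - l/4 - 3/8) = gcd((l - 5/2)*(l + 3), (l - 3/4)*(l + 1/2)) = 1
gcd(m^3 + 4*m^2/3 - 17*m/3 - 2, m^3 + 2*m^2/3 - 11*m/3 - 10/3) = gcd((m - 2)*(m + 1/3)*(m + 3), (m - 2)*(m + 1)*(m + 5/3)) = m - 2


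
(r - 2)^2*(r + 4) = r^3 - 12*r + 16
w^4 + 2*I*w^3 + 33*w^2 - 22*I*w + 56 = (w - 4*I)*(w - 2*I)*(w + I)*(w + 7*I)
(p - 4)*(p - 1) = p^2 - 5*p + 4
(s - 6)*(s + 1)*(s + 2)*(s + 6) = s^4 + 3*s^3 - 34*s^2 - 108*s - 72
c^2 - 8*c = c*(c - 8)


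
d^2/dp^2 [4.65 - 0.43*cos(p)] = 0.43*cos(p)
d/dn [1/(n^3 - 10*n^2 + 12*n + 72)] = (-3*n^2 + 20*n - 12)/(n^3 - 10*n^2 + 12*n + 72)^2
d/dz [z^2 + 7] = 2*z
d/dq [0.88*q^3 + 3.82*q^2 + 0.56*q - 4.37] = 2.64*q^2 + 7.64*q + 0.56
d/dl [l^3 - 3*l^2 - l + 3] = 3*l^2 - 6*l - 1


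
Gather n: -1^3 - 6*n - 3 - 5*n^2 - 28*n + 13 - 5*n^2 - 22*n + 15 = -10*n^2 - 56*n + 24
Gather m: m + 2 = m + 2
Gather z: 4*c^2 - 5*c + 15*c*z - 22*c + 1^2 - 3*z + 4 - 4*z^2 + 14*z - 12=4*c^2 - 27*c - 4*z^2 + z*(15*c + 11) - 7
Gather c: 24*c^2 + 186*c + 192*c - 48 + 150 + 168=24*c^2 + 378*c + 270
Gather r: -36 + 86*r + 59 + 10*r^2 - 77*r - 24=10*r^2 + 9*r - 1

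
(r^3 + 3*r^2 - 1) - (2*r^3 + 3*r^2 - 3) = 2 - r^3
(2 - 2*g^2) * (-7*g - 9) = 14*g^3 + 18*g^2 - 14*g - 18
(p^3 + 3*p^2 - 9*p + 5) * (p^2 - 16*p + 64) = p^5 - 13*p^4 + 7*p^3 + 341*p^2 - 656*p + 320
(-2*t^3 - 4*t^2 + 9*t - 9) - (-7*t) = -2*t^3 - 4*t^2 + 16*t - 9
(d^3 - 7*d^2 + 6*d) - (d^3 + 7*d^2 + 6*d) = -14*d^2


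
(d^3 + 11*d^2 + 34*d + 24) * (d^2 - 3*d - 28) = d^5 + 8*d^4 - 27*d^3 - 386*d^2 - 1024*d - 672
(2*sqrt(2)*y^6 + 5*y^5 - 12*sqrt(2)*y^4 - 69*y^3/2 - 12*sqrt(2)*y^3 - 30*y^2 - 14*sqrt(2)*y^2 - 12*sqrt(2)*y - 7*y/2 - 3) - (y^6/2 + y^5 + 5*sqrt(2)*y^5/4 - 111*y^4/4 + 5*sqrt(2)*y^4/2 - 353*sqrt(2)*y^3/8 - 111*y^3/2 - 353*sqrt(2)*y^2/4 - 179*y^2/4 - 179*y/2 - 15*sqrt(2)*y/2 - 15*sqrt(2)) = -y^6/2 + 2*sqrt(2)*y^6 - 5*sqrt(2)*y^5/4 + 4*y^5 - 29*sqrt(2)*y^4/2 + 111*y^4/4 + 21*y^3 + 257*sqrt(2)*y^3/8 + 59*y^2/4 + 297*sqrt(2)*y^2/4 - 9*sqrt(2)*y/2 + 86*y - 3 + 15*sqrt(2)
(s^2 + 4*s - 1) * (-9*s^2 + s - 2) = -9*s^4 - 35*s^3 + 11*s^2 - 9*s + 2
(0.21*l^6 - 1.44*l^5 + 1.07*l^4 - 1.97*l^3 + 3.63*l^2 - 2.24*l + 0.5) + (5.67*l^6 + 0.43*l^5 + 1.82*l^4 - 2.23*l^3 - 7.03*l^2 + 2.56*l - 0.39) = 5.88*l^6 - 1.01*l^5 + 2.89*l^4 - 4.2*l^3 - 3.4*l^2 + 0.32*l + 0.11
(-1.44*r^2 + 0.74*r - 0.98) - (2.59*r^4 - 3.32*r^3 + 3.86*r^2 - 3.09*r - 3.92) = -2.59*r^4 + 3.32*r^3 - 5.3*r^2 + 3.83*r + 2.94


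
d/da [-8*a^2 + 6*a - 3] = 6 - 16*a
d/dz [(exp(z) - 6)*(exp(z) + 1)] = (2*exp(z) - 5)*exp(z)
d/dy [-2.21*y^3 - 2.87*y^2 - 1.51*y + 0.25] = -6.63*y^2 - 5.74*y - 1.51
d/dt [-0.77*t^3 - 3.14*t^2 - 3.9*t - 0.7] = -2.31*t^2 - 6.28*t - 3.9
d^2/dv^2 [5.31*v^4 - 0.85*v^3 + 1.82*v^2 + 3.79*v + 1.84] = 63.72*v^2 - 5.1*v + 3.64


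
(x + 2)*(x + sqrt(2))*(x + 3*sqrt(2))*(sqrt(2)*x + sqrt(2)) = sqrt(2)*x^4 + 3*sqrt(2)*x^3 + 8*x^3 + 8*sqrt(2)*x^2 + 24*x^2 + 16*x + 18*sqrt(2)*x + 12*sqrt(2)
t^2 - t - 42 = (t - 7)*(t + 6)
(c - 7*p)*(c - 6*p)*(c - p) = c^3 - 14*c^2*p + 55*c*p^2 - 42*p^3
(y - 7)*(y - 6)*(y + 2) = y^3 - 11*y^2 + 16*y + 84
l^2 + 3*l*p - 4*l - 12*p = (l - 4)*(l + 3*p)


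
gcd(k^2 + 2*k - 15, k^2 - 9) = k - 3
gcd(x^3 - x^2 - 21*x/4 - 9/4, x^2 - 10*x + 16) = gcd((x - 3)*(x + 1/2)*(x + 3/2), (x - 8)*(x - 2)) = 1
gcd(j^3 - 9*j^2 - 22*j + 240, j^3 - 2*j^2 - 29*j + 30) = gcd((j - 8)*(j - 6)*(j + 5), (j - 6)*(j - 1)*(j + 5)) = j^2 - j - 30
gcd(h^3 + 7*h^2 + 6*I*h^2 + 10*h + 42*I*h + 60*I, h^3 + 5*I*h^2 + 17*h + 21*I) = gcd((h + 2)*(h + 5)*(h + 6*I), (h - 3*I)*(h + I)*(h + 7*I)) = 1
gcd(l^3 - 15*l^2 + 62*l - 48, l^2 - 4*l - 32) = l - 8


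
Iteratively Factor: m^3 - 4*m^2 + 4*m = (m)*(m^2 - 4*m + 4) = m*(m - 2)*(m - 2)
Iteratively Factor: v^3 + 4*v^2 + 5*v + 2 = (v + 1)*(v^2 + 3*v + 2) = (v + 1)*(v + 2)*(v + 1)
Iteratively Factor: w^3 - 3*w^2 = (w - 3)*(w^2) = w*(w - 3)*(w)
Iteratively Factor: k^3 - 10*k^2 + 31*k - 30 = (k - 5)*(k^2 - 5*k + 6) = (k - 5)*(k - 2)*(k - 3)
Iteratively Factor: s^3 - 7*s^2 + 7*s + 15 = (s + 1)*(s^2 - 8*s + 15) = (s - 3)*(s + 1)*(s - 5)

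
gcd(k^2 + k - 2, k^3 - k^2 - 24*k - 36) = k + 2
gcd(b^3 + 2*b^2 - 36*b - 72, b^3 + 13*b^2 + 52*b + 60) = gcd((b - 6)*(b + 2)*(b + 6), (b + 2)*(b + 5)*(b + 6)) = b^2 + 8*b + 12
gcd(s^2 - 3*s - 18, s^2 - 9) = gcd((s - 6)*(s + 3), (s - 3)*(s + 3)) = s + 3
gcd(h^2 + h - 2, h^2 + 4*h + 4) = h + 2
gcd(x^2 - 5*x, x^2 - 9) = 1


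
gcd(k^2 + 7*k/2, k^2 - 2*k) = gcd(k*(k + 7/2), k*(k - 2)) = k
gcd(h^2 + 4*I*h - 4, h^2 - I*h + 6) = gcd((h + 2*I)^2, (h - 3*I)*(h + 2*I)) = h + 2*I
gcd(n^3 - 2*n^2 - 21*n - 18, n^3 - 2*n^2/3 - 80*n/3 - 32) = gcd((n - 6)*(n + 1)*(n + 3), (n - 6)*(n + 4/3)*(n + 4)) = n - 6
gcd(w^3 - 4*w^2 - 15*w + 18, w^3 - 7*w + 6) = w^2 + 2*w - 3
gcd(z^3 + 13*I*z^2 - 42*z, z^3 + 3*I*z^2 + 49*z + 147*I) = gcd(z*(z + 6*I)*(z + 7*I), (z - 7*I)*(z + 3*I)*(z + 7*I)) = z + 7*I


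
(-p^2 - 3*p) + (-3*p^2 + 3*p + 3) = 3 - 4*p^2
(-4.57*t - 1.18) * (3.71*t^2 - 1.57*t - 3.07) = -16.9547*t^3 + 2.7971*t^2 + 15.8825*t + 3.6226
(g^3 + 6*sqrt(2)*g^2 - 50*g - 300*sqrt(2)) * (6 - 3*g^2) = -3*g^5 - 18*sqrt(2)*g^4 + 156*g^3 + 936*sqrt(2)*g^2 - 300*g - 1800*sqrt(2)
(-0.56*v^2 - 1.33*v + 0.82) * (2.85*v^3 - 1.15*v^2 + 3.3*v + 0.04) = -1.596*v^5 - 3.1465*v^4 + 2.0185*v^3 - 5.3544*v^2 + 2.6528*v + 0.0328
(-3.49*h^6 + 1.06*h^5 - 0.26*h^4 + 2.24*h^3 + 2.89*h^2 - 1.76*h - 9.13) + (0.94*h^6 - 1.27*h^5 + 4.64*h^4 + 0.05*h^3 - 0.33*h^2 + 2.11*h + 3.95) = -2.55*h^6 - 0.21*h^5 + 4.38*h^4 + 2.29*h^3 + 2.56*h^2 + 0.35*h - 5.18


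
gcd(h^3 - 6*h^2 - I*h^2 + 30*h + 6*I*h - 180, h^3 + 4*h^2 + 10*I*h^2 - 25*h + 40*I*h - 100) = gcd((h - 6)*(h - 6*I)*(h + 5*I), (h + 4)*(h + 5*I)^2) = h + 5*I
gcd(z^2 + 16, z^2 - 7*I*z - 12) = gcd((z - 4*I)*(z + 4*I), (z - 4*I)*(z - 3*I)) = z - 4*I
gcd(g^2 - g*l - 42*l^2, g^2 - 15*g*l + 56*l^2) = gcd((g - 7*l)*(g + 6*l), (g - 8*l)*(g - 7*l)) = g - 7*l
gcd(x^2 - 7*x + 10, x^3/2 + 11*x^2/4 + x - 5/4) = 1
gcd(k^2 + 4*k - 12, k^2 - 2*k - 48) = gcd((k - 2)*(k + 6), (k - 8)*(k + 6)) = k + 6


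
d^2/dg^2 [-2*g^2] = -4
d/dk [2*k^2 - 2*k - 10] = 4*k - 2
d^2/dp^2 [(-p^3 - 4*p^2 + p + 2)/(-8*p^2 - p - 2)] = 6*(-37*p^3 - 190*p^2 + 4*p + 16)/(512*p^6 + 192*p^5 + 408*p^4 + 97*p^3 + 102*p^2 + 12*p + 8)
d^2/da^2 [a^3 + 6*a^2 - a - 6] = 6*a + 12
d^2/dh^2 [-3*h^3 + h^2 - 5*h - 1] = 2 - 18*h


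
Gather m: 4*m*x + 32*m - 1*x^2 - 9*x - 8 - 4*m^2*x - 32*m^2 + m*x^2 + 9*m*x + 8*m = m^2*(-4*x - 32) + m*(x^2 + 13*x + 40) - x^2 - 9*x - 8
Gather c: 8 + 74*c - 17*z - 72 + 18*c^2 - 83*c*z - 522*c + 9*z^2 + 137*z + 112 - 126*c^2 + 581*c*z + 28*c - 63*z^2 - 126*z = -108*c^2 + c*(498*z - 420) - 54*z^2 - 6*z + 48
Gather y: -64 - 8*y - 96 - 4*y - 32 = -12*y - 192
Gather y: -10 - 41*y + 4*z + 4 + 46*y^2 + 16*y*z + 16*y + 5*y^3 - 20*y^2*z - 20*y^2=5*y^3 + y^2*(26 - 20*z) + y*(16*z - 25) + 4*z - 6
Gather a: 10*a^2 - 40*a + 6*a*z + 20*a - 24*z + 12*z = 10*a^2 + a*(6*z - 20) - 12*z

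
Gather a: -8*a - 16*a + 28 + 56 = 84 - 24*a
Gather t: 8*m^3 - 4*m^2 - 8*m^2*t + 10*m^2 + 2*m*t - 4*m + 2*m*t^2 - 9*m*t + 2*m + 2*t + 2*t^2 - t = 8*m^3 + 6*m^2 - 2*m + t^2*(2*m + 2) + t*(-8*m^2 - 7*m + 1)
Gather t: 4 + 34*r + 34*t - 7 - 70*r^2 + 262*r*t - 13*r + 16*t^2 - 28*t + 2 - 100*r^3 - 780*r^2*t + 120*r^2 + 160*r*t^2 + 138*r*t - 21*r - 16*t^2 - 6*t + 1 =-100*r^3 + 50*r^2 + 160*r*t^2 + t*(-780*r^2 + 400*r)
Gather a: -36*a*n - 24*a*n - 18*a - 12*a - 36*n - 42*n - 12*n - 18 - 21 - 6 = a*(-60*n - 30) - 90*n - 45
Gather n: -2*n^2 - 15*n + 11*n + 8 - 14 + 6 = -2*n^2 - 4*n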